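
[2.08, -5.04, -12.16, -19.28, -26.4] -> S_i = 2.08 + -7.12*i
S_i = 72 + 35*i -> [72, 107, 142, 177, 212]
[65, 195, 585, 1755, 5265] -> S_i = 65*3^i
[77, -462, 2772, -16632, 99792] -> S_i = 77*-6^i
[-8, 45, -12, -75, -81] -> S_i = Random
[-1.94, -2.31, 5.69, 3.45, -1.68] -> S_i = Random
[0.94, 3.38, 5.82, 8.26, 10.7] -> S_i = 0.94 + 2.44*i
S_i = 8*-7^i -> [8, -56, 392, -2744, 19208]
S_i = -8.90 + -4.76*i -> [-8.9, -13.66, -18.42, -23.18, -27.94]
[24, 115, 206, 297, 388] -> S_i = 24 + 91*i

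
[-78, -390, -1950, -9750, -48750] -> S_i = -78*5^i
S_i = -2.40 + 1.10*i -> [-2.4, -1.3, -0.2, 0.9, 2.0]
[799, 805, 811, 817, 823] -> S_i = 799 + 6*i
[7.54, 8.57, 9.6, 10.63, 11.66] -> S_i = 7.54 + 1.03*i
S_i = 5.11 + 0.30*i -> [5.11, 5.41, 5.71, 6.01, 6.31]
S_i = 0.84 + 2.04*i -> [0.84, 2.88, 4.92, 6.96, 9.0]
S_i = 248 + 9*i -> [248, 257, 266, 275, 284]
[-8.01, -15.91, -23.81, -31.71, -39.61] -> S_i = -8.01 + -7.90*i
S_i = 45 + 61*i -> [45, 106, 167, 228, 289]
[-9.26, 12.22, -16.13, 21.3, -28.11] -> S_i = -9.26*(-1.32)^i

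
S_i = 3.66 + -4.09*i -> [3.66, -0.43, -4.52, -8.61, -12.7]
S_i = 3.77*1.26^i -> [3.77, 4.75, 5.99, 7.54, 9.5]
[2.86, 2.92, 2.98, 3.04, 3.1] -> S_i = 2.86*1.02^i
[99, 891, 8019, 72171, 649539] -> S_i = 99*9^i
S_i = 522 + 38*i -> [522, 560, 598, 636, 674]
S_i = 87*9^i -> [87, 783, 7047, 63423, 570807]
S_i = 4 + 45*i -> [4, 49, 94, 139, 184]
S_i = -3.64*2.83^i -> [-3.64, -10.3, -29.15, -82.5, -233.48]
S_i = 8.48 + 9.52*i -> [8.48, 18.0, 27.52, 37.04, 46.56]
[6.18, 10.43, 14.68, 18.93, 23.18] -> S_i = 6.18 + 4.25*i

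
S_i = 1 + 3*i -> [1, 4, 7, 10, 13]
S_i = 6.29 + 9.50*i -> [6.29, 15.79, 25.29, 34.79, 44.29]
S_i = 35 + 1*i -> [35, 36, 37, 38, 39]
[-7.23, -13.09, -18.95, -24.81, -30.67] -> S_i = -7.23 + -5.86*i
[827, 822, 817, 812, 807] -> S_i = 827 + -5*i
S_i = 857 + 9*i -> [857, 866, 875, 884, 893]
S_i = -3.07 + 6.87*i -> [-3.07, 3.8, 10.67, 17.54, 24.41]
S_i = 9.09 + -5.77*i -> [9.09, 3.32, -2.45, -8.22, -13.99]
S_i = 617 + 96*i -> [617, 713, 809, 905, 1001]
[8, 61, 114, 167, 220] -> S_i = 8 + 53*i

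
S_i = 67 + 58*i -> [67, 125, 183, 241, 299]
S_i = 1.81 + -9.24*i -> [1.81, -7.43, -16.67, -25.91, -35.15]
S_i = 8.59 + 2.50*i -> [8.59, 11.09, 13.59, 16.09, 18.59]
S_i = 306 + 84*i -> [306, 390, 474, 558, 642]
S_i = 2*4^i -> [2, 8, 32, 128, 512]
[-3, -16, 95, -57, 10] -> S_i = Random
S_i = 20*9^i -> [20, 180, 1620, 14580, 131220]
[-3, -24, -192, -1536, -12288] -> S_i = -3*8^i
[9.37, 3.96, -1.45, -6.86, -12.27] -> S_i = 9.37 + -5.41*i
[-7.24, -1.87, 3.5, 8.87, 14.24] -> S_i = -7.24 + 5.37*i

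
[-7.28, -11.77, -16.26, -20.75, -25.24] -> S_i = -7.28 + -4.49*i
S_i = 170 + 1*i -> [170, 171, 172, 173, 174]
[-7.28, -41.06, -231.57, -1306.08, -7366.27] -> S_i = -7.28*5.64^i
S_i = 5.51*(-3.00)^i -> [5.51, -16.53, 49.59, -148.77, 446.31]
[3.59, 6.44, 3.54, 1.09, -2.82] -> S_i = Random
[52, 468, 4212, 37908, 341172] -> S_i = 52*9^i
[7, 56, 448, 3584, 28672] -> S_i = 7*8^i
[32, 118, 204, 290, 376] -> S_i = 32 + 86*i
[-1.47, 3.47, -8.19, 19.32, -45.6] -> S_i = -1.47*(-2.36)^i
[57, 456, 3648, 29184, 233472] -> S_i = 57*8^i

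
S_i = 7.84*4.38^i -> [7.84, 34.34, 150.41, 658.78, 2885.44]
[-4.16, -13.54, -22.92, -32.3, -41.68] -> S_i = -4.16 + -9.38*i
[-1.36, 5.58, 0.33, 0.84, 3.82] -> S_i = Random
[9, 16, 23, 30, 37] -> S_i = 9 + 7*i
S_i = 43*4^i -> [43, 172, 688, 2752, 11008]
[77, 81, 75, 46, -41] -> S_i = Random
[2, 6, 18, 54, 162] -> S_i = 2*3^i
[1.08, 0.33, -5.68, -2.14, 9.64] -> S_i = Random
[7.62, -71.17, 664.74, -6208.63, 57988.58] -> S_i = 7.62*(-9.34)^i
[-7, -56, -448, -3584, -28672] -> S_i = -7*8^i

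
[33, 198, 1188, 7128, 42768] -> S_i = 33*6^i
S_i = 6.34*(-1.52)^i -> [6.34, -9.64, 14.65, -22.26, 33.84]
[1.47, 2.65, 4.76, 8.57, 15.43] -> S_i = 1.47*1.80^i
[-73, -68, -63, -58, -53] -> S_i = -73 + 5*i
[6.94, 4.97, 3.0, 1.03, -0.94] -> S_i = 6.94 + -1.97*i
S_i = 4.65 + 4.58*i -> [4.65, 9.23, 13.81, 18.39, 22.97]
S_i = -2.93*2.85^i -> [-2.93, -8.35, -23.8, -67.83, -193.31]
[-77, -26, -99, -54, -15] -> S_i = Random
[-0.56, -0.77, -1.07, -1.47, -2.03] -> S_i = -0.56*1.38^i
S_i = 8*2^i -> [8, 16, 32, 64, 128]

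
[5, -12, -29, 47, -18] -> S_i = Random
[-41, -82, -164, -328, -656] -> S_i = -41*2^i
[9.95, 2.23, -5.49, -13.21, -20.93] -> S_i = 9.95 + -7.72*i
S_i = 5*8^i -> [5, 40, 320, 2560, 20480]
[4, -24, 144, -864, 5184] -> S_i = 4*-6^i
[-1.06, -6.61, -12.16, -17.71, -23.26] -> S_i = -1.06 + -5.55*i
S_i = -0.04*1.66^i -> [-0.04, -0.07, -0.11, -0.18, -0.3]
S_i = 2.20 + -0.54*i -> [2.2, 1.66, 1.12, 0.58, 0.04]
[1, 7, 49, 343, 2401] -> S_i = 1*7^i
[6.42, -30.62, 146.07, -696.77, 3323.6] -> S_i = 6.42*(-4.77)^i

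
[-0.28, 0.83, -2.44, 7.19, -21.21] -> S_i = -0.28*(-2.95)^i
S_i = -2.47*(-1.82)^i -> [-2.47, 4.5, -8.18, 14.89, -27.1]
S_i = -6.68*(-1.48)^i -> [-6.68, 9.89, -14.63, 21.66, -32.05]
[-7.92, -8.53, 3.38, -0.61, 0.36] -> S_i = Random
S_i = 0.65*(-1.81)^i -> [0.65, -1.18, 2.13, -3.85, 6.98]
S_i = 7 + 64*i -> [7, 71, 135, 199, 263]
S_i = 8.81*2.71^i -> [8.81, 23.88, 64.7, 175.34, 475.17]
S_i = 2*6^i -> [2, 12, 72, 432, 2592]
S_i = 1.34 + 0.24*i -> [1.34, 1.58, 1.82, 2.06, 2.3]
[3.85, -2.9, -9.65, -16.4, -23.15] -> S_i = 3.85 + -6.75*i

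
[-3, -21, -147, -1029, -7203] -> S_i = -3*7^i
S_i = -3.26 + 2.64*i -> [-3.26, -0.62, 2.02, 4.66, 7.3]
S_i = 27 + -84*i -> [27, -57, -141, -225, -309]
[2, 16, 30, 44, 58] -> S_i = 2 + 14*i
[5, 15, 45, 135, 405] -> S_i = 5*3^i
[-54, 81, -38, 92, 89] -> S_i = Random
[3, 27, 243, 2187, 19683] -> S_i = 3*9^i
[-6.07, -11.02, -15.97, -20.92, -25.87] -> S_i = -6.07 + -4.95*i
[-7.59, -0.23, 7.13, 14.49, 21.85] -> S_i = -7.59 + 7.36*i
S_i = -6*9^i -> [-6, -54, -486, -4374, -39366]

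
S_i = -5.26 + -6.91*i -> [-5.26, -12.17, -19.08, -25.99, -32.9]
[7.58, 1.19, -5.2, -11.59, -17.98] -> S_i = 7.58 + -6.39*i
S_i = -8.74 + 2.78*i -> [-8.74, -5.96, -3.18, -0.4, 2.38]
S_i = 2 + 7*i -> [2, 9, 16, 23, 30]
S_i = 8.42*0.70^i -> [8.42, 5.89, 4.13, 2.89, 2.02]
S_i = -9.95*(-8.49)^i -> [-9.95, 84.48, -717.2, 6089.0, -51695.63]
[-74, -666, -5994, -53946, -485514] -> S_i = -74*9^i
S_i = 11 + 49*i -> [11, 60, 109, 158, 207]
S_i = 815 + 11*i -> [815, 826, 837, 848, 859]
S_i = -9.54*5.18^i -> [-9.54, -49.42, -255.98, -1325.98, -6868.59]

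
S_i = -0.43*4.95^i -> [-0.43, -2.13, -10.54, -52.15, -258.16]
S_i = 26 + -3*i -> [26, 23, 20, 17, 14]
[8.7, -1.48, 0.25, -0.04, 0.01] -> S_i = 8.70*(-0.17)^i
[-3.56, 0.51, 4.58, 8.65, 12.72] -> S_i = -3.56 + 4.07*i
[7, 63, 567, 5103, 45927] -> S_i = 7*9^i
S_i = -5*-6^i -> [-5, 30, -180, 1080, -6480]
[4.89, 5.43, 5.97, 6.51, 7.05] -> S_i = 4.89 + 0.54*i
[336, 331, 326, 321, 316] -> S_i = 336 + -5*i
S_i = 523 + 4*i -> [523, 527, 531, 535, 539]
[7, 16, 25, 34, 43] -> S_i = 7 + 9*i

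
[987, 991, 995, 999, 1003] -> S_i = 987 + 4*i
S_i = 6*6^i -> [6, 36, 216, 1296, 7776]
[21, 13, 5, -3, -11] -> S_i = 21 + -8*i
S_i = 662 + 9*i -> [662, 671, 680, 689, 698]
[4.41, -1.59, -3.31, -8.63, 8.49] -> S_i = Random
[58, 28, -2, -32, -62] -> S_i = 58 + -30*i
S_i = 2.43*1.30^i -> [2.43, 3.16, 4.11, 5.34, 6.94]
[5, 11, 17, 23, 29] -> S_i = 5 + 6*i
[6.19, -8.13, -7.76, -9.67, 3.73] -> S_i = Random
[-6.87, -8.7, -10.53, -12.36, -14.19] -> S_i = -6.87 + -1.83*i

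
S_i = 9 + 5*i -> [9, 14, 19, 24, 29]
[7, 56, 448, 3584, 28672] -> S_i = 7*8^i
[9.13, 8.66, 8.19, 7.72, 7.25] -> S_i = 9.13 + -0.47*i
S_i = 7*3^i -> [7, 21, 63, 189, 567]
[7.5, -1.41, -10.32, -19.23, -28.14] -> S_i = 7.50 + -8.91*i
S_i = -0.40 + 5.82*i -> [-0.4, 5.42, 11.24, 17.06, 22.88]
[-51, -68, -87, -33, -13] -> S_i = Random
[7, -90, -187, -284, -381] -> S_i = 7 + -97*i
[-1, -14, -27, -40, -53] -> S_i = -1 + -13*i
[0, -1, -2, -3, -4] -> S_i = 0 + -1*i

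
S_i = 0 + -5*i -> [0, -5, -10, -15, -20]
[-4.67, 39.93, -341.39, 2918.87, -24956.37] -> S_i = -4.67*(-8.55)^i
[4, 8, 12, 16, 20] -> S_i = 4 + 4*i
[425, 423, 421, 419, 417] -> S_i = 425 + -2*i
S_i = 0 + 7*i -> [0, 7, 14, 21, 28]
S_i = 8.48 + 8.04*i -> [8.48, 16.52, 24.56, 32.6, 40.64]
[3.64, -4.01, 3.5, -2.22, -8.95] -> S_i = Random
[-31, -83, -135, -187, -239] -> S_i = -31 + -52*i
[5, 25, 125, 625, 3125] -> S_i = 5*5^i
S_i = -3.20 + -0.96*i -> [-3.2, -4.16, -5.12, -6.08, -7.04]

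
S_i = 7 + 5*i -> [7, 12, 17, 22, 27]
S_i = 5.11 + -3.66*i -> [5.11, 1.45, -2.21, -5.87, -9.53]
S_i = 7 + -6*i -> [7, 1, -5, -11, -17]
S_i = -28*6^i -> [-28, -168, -1008, -6048, -36288]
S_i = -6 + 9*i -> [-6, 3, 12, 21, 30]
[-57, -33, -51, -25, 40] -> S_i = Random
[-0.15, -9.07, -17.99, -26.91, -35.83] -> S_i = -0.15 + -8.92*i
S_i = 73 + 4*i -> [73, 77, 81, 85, 89]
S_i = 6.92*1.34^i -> [6.92, 9.27, 12.43, 16.65, 22.31]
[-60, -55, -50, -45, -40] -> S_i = -60 + 5*i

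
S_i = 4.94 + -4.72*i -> [4.94, 0.22, -4.5, -9.22, -13.94]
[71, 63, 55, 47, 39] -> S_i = 71 + -8*i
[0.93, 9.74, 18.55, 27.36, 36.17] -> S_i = 0.93 + 8.81*i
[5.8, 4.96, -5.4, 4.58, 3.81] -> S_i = Random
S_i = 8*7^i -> [8, 56, 392, 2744, 19208]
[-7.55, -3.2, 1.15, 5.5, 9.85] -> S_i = -7.55 + 4.35*i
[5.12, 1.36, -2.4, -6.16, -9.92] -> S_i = 5.12 + -3.76*i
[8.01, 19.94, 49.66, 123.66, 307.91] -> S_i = 8.01*2.49^i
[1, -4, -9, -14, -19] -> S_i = 1 + -5*i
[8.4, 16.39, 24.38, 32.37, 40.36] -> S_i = 8.40 + 7.99*i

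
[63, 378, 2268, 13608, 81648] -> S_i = 63*6^i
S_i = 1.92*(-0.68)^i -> [1.92, -1.31, 0.89, -0.6, 0.41]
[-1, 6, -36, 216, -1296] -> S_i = -1*-6^i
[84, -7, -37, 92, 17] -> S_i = Random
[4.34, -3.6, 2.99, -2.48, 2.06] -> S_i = 4.34*(-0.83)^i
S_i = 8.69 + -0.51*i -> [8.69, 8.18, 7.67, 7.16, 6.65]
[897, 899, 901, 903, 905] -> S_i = 897 + 2*i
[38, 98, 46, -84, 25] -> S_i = Random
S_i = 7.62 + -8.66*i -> [7.62, -1.04, -9.7, -18.36, -27.02]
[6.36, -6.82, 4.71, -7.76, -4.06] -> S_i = Random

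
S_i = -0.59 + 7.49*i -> [-0.59, 6.9, 14.39, 21.88, 29.37]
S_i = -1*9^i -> [-1, -9, -81, -729, -6561]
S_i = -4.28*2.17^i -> [-4.28, -9.29, -20.15, -43.73, -94.9]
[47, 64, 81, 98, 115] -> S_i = 47 + 17*i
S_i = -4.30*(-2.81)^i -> [-4.3, 12.08, -33.95, 95.41, -268.1]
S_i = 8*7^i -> [8, 56, 392, 2744, 19208]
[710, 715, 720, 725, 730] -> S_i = 710 + 5*i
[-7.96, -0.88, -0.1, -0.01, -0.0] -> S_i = -7.96*0.11^i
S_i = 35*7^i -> [35, 245, 1715, 12005, 84035]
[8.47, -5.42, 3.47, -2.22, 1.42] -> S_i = 8.47*(-0.64)^i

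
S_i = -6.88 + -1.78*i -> [-6.88, -8.66, -10.44, -12.22, -14.0]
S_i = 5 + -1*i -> [5, 4, 3, 2, 1]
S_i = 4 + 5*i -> [4, 9, 14, 19, 24]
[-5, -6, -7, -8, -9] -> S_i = -5 + -1*i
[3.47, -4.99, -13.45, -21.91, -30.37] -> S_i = 3.47 + -8.46*i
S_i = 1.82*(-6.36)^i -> [1.82, -11.58, 73.62, -468.21, 2977.83]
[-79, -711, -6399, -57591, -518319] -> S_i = -79*9^i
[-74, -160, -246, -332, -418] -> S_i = -74 + -86*i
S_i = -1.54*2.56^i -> [-1.54, -3.94, -10.09, -25.84, -66.14]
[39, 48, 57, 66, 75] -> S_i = 39 + 9*i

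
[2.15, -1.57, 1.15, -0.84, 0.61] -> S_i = 2.15*(-0.73)^i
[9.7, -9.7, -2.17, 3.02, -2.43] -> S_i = Random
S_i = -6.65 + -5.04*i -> [-6.65, -11.69, -16.73, -21.77, -26.81]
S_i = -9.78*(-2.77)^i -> [-9.78, 27.09, -75.04, 207.86, -575.78]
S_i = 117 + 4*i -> [117, 121, 125, 129, 133]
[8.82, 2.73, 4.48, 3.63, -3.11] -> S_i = Random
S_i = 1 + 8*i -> [1, 9, 17, 25, 33]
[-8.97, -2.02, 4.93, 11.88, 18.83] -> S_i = -8.97 + 6.95*i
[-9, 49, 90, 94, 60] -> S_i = Random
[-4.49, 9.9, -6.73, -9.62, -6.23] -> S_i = Random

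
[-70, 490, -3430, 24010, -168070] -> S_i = -70*-7^i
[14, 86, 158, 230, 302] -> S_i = 14 + 72*i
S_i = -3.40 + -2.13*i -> [-3.4, -5.53, -7.66, -9.79, -11.92]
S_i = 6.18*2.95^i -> [6.18, 18.23, 53.78, 158.66, 468.03]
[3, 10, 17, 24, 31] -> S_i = 3 + 7*i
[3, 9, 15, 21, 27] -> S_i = 3 + 6*i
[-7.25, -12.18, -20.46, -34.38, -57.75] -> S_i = -7.25*1.68^i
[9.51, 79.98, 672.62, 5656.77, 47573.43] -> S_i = 9.51*8.41^i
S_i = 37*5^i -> [37, 185, 925, 4625, 23125]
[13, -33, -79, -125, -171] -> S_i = 13 + -46*i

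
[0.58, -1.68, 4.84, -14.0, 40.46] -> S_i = 0.58*(-2.89)^i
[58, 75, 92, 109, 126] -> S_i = 58 + 17*i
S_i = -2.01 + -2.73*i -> [-2.01, -4.74, -7.47, -10.2, -12.93]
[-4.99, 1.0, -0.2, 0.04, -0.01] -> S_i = -4.99*(-0.20)^i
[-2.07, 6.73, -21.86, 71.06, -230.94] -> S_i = -2.07*(-3.25)^i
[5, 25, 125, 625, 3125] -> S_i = 5*5^i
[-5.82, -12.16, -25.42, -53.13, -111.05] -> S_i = -5.82*2.09^i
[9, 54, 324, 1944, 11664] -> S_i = 9*6^i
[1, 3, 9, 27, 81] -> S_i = 1*3^i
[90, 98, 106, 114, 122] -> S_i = 90 + 8*i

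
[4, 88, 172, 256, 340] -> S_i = 4 + 84*i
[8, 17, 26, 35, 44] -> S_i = 8 + 9*i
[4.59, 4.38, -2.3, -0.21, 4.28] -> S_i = Random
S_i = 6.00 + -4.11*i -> [6.0, 1.89, -2.22, -6.33, -10.44]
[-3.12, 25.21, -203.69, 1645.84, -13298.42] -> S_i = -3.12*(-8.08)^i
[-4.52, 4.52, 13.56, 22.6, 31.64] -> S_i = -4.52 + 9.04*i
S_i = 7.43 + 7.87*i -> [7.43, 15.3, 23.17, 31.04, 38.91]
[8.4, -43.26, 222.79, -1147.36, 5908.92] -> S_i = 8.40*(-5.15)^i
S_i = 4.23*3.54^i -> [4.23, 14.97, 53.01, 187.65, 664.28]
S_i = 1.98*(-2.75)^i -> [1.98, -5.44, 14.97, -41.18, 113.24]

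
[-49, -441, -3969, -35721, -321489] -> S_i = -49*9^i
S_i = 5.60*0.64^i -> [5.6, 3.58, 2.29, 1.47, 0.94]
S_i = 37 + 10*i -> [37, 47, 57, 67, 77]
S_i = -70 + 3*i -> [-70, -67, -64, -61, -58]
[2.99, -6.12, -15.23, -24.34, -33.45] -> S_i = 2.99 + -9.11*i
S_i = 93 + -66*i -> [93, 27, -39, -105, -171]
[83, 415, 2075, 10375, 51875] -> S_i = 83*5^i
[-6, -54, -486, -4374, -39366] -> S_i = -6*9^i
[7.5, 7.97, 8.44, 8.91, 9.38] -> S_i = 7.50 + 0.47*i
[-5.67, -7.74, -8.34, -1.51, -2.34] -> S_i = Random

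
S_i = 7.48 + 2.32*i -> [7.48, 9.8, 12.12, 14.44, 16.76]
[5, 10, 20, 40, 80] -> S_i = 5*2^i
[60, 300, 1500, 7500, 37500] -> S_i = 60*5^i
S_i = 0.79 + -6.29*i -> [0.79, -5.5, -11.79, -18.08, -24.37]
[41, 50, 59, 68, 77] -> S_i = 41 + 9*i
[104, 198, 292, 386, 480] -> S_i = 104 + 94*i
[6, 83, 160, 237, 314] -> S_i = 6 + 77*i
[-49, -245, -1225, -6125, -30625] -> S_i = -49*5^i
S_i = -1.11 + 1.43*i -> [-1.11, 0.32, 1.75, 3.18, 4.61]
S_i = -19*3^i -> [-19, -57, -171, -513, -1539]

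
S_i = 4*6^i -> [4, 24, 144, 864, 5184]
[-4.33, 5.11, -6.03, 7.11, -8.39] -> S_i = -4.33*(-1.18)^i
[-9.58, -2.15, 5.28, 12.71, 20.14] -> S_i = -9.58 + 7.43*i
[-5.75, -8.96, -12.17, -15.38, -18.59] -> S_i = -5.75 + -3.21*i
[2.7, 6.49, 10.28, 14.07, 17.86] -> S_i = 2.70 + 3.79*i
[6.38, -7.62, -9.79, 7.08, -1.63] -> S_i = Random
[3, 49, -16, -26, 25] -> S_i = Random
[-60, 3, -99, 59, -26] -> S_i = Random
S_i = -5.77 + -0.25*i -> [-5.77, -6.02, -6.27, -6.52, -6.77]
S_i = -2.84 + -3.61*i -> [-2.84, -6.45, -10.06, -13.67, -17.28]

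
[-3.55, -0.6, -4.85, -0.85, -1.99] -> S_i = Random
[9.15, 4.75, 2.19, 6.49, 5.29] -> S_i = Random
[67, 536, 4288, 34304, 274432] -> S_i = 67*8^i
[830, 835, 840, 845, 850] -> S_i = 830 + 5*i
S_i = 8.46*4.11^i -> [8.46, 34.77, 142.91, 587.35, 2414.0]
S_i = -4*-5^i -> [-4, 20, -100, 500, -2500]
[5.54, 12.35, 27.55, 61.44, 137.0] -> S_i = 5.54*2.23^i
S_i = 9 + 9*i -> [9, 18, 27, 36, 45]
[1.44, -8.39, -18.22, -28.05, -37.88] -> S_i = 1.44 + -9.83*i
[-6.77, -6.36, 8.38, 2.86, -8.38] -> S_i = Random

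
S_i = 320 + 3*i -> [320, 323, 326, 329, 332]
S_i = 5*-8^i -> [5, -40, 320, -2560, 20480]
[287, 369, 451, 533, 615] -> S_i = 287 + 82*i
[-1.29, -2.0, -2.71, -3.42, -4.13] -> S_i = -1.29 + -0.71*i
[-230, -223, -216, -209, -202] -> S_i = -230 + 7*i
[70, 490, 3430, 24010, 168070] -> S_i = 70*7^i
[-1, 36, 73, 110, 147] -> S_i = -1 + 37*i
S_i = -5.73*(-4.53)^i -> [-5.73, 25.96, -117.58, 532.66, -2412.95]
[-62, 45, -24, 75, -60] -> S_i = Random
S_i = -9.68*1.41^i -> [-9.68, -13.65, -19.24, -27.14, -38.26]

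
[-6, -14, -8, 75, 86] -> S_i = Random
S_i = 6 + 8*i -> [6, 14, 22, 30, 38]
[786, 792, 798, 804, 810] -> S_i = 786 + 6*i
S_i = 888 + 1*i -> [888, 889, 890, 891, 892]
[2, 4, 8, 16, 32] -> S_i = 2*2^i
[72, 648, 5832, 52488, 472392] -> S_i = 72*9^i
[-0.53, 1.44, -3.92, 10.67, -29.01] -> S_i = -0.53*(-2.72)^i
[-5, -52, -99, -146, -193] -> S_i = -5 + -47*i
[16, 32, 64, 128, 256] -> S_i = 16*2^i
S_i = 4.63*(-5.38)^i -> [4.63, -24.91, 134.01, -720.99, 3878.91]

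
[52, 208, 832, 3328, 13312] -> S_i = 52*4^i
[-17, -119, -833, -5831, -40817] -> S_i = -17*7^i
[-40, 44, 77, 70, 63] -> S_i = Random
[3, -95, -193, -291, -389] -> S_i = 3 + -98*i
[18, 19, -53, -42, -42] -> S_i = Random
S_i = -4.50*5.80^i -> [-4.5, -26.1, -151.38, -878.0, -5092.42]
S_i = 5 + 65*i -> [5, 70, 135, 200, 265]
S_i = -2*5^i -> [-2, -10, -50, -250, -1250]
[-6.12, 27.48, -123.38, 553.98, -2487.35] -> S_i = -6.12*(-4.49)^i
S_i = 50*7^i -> [50, 350, 2450, 17150, 120050]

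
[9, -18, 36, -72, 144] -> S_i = 9*-2^i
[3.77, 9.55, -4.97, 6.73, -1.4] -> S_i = Random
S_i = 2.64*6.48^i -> [2.64, 17.11, 110.85, 718.34, 4654.83]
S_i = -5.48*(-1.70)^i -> [-5.48, 9.32, -15.84, 26.92, -45.77]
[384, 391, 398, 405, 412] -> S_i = 384 + 7*i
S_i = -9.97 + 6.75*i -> [-9.97, -3.22, 3.53, 10.28, 17.03]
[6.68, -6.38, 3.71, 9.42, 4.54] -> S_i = Random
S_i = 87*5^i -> [87, 435, 2175, 10875, 54375]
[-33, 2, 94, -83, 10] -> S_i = Random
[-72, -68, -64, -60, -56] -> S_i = -72 + 4*i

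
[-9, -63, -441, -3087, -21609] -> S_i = -9*7^i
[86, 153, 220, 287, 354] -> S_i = 86 + 67*i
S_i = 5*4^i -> [5, 20, 80, 320, 1280]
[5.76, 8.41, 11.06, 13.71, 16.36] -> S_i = 5.76 + 2.65*i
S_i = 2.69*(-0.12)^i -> [2.69, -0.32, 0.04, -0.0, 0.0]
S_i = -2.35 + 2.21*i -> [-2.35, -0.14, 2.07, 4.28, 6.49]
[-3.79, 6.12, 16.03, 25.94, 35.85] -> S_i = -3.79 + 9.91*i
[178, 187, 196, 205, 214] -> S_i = 178 + 9*i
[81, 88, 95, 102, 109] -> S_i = 81 + 7*i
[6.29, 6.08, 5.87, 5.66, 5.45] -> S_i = 6.29 + -0.21*i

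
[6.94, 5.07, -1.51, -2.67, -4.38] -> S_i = Random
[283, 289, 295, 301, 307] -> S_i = 283 + 6*i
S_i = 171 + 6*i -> [171, 177, 183, 189, 195]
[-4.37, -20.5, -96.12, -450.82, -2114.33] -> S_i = -4.37*4.69^i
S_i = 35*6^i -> [35, 210, 1260, 7560, 45360]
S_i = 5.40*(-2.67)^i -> [5.4, -14.42, 38.5, -102.78, 274.43]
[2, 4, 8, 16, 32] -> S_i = 2*2^i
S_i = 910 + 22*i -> [910, 932, 954, 976, 998]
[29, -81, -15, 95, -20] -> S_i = Random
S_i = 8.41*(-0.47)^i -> [8.41, -3.95, 1.86, -0.87, 0.41]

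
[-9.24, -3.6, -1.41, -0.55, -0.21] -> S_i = -9.24*0.39^i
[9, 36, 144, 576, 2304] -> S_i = 9*4^i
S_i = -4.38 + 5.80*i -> [-4.38, 1.42, 7.22, 13.02, 18.82]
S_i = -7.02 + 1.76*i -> [-7.02, -5.26, -3.5, -1.74, 0.02]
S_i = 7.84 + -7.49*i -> [7.84, 0.35, -7.14, -14.63, -22.12]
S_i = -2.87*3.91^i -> [-2.87, -11.22, -43.88, -171.56, -670.79]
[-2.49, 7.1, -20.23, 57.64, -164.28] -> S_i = -2.49*(-2.85)^i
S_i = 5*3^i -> [5, 15, 45, 135, 405]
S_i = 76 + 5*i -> [76, 81, 86, 91, 96]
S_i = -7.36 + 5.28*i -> [-7.36, -2.08, 3.2, 8.48, 13.76]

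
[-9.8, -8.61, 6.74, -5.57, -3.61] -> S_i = Random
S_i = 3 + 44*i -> [3, 47, 91, 135, 179]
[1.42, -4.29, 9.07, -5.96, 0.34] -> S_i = Random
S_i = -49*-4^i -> [-49, 196, -784, 3136, -12544]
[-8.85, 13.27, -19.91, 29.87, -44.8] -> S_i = -8.85*(-1.50)^i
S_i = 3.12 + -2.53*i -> [3.12, 0.59, -1.94, -4.47, -7.0]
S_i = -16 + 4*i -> [-16, -12, -8, -4, 0]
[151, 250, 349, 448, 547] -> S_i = 151 + 99*i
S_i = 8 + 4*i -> [8, 12, 16, 20, 24]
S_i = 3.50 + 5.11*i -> [3.5, 8.61, 13.72, 18.83, 23.94]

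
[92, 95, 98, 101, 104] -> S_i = 92 + 3*i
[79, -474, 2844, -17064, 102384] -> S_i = 79*-6^i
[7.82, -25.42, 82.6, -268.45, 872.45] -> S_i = 7.82*(-3.25)^i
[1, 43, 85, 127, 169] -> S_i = 1 + 42*i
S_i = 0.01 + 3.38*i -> [0.01, 3.39, 6.77, 10.15, 13.53]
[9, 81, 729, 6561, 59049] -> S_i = 9*9^i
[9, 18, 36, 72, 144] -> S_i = 9*2^i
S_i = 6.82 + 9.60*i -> [6.82, 16.42, 26.02, 35.62, 45.22]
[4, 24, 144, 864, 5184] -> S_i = 4*6^i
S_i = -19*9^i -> [-19, -171, -1539, -13851, -124659]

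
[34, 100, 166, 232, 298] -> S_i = 34 + 66*i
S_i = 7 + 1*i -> [7, 8, 9, 10, 11]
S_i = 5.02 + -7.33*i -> [5.02, -2.31, -9.64, -16.97, -24.3]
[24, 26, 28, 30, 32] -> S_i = 24 + 2*i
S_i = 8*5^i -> [8, 40, 200, 1000, 5000]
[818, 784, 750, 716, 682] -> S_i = 818 + -34*i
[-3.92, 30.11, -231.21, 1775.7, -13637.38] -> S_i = -3.92*(-7.68)^i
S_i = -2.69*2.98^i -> [-2.69, -8.02, -23.89, -71.19, -212.14]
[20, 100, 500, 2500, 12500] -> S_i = 20*5^i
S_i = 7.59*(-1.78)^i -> [7.59, -13.51, 24.05, -42.81, 76.19]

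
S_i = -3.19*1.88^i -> [-3.19, -6.0, -11.27, -21.2, -39.85]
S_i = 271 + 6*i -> [271, 277, 283, 289, 295]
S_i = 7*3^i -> [7, 21, 63, 189, 567]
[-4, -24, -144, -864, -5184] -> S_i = -4*6^i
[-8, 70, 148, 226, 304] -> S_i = -8 + 78*i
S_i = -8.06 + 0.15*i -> [-8.06, -7.91, -7.76, -7.61, -7.46]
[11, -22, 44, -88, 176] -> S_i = 11*-2^i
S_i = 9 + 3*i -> [9, 12, 15, 18, 21]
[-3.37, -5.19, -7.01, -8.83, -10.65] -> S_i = -3.37 + -1.82*i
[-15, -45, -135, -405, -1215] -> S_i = -15*3^i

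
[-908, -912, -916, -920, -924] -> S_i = -908 + -4*i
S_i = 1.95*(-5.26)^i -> [1.95, -10.26, 53.95, -283.79, 1492.72]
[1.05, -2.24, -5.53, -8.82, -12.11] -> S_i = 1.05 + -3.29*i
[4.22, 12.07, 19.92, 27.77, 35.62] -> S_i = 4.22 + 7.85*i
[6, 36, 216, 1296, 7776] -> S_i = 6*6^i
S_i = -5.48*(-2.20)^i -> [-5.48, 12.06, -26.52, 58.35, -128.37]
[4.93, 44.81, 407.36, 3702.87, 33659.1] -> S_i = 4.93*9.09^i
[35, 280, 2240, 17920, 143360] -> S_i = 35*8^i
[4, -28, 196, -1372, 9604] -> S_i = 4*-7^i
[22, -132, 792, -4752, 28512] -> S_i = 22*-6^i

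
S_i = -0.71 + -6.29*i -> [-0.71, -7.0, -13.29, -19.58, -25.87]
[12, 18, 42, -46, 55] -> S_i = Random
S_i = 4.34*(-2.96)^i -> [4.34, -12.85, 38.03, -112.56, 333.16]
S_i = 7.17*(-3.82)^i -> [7.17, -27.39, 104.63, -399.68, 1526.77]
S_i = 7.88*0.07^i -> [7.88, 0.55, 0.04, 0.0, 0.0]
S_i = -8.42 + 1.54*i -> [-8.42, -6.88, -5.34, -3.8, -2.26]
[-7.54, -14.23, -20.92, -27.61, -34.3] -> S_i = -7.54 + -6.69*i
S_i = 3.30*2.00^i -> [3.3, 6.6, 13.2, 26.4, 52.8]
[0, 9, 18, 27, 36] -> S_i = 0 + 9*i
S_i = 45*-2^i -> [45, -90, 180, -360, 720]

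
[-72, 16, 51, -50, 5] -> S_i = Random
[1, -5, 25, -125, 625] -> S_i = 1*-5^i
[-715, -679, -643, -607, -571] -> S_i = -715 + 36*i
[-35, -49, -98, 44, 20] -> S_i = Random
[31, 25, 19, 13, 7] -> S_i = 31 + -6*i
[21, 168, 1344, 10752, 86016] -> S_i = 21*8^i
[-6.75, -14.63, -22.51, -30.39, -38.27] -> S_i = -6.75 + -7.88*i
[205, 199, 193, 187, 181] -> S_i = 205 + -6*i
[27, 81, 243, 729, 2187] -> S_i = 27*3^i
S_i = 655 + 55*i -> [655, 710, 765, 820, 875]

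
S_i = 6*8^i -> [6, 48, 384, 3072, 24576]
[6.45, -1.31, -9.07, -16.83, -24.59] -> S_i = 6.45 + -7.76*i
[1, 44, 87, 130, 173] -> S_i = 1 + 43*i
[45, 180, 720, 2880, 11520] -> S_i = 45*4^i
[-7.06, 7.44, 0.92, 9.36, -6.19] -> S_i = Random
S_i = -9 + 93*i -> [-9, 84, 177, 270, 363]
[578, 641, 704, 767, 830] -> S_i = 578 + 63*i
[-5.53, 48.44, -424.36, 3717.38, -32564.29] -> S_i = -5.53*(-8.76)^i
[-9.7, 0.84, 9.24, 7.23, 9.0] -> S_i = Random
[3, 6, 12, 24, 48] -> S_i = 3*2^i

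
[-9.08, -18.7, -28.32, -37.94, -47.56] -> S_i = -9.08 + -9.62*i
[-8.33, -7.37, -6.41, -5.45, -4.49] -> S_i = -8.33 + 0.96*i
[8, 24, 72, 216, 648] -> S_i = 8*3^i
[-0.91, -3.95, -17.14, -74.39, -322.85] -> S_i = -0.91*4.34^i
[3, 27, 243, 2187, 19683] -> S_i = 3*9^i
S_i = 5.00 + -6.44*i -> [5.0, -1.44, -7.88, -14.32, -20.76]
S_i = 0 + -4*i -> [0, -4, -8, -12, -16]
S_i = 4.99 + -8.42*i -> [4.99, -3.43, -11.85, -20.27, -28.69]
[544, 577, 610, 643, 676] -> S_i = 544 + 33*i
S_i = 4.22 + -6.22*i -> [4.22, -2.0, -8.22, -14.44, -20.66]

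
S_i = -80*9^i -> [-80, -720, -6480, -58320, -524880]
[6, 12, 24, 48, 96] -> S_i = 6*2^i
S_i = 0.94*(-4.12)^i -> [0.94, -3.87, 15.96, -65.74, 270.84]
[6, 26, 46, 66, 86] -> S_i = 6 + 20*i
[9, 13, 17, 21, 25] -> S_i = 9 + 4*i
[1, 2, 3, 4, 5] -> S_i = 1 + 1*i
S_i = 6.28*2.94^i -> [6.28, 18.46, 54.28, 159.59, 469.19]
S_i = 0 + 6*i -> [0, 6, 12, 18, 24]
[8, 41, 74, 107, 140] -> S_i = 8 + 33*i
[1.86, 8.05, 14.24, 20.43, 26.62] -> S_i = 1.86 + 6.19*i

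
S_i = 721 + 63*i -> [721, 784, 847, 910, 973]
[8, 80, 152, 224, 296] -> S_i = 8 + 72*i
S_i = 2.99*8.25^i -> [2.99, 24.67, 203.51, 1678.93, 13851.19]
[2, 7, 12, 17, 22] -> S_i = 2 + 5*i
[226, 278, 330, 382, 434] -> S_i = 226 + 52*i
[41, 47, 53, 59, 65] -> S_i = 41 + 6*i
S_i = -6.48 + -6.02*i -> [-6.48, -12.5, -18.52, -24.54, -30.56]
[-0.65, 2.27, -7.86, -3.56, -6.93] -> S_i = Random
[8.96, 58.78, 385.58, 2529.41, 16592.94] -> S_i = 8.96*6.56^i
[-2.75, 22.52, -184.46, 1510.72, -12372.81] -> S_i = -2.75*(-8.19)^i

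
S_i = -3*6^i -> [-3, -18, -108, -648, -3888]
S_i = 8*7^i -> [8, 56, 392, 2744, 19208]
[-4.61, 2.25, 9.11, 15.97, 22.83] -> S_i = -4.61 + 6.86*i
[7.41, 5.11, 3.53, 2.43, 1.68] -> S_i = 7.41*0.69^i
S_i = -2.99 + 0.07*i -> [-2.99, -2.92, -2.85, -2.78, -2.71]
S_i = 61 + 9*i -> [61, 70, 79, 88, 97]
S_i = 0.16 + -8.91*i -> [0.16, -8.75, -17.66, -26.57, -35.48]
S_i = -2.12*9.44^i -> [-2.12, -20.01, -188.92, -1783.41, -16835.42]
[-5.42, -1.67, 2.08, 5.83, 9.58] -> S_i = -5.42 + 3.75*i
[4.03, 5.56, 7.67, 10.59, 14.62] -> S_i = 4.03*1.38^i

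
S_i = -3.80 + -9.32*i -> [-3.8, -13.12, -22.44, -31.76, -41.08]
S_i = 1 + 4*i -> [1, 5, 9, 13, 17]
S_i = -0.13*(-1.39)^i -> [-0.13, 0.18, -0.25, 0.35, -0.49]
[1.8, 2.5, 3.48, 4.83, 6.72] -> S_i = 1.80*1.39^i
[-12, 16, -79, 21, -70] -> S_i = Random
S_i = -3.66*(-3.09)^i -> [-3.66, 11.31, -34.95, 107.98, -333.67]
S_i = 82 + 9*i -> [82, 91, 100, 109, 118]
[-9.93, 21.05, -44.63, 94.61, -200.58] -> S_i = -9.93*(-2.12)^i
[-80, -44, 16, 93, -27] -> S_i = Random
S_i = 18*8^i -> [18, 144, 1152, 9216, 73728]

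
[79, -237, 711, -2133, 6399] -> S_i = 79*-3^i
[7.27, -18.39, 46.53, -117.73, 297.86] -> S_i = 7.27*(-2.53)^i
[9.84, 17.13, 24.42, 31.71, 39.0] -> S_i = 9.84 + 7.29*i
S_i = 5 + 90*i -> [5, 95, 185, 275, 365]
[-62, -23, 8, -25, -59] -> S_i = Random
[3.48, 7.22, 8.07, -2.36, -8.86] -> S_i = Random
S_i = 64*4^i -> [64, 256, 1024, 4096, 16384]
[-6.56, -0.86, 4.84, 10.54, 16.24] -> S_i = -6.56 + 5.70*i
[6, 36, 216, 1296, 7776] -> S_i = 6*6^i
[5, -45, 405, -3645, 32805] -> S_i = 5*-9^i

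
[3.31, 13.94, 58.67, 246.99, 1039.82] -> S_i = 3.31*4.21^i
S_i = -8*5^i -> [-8, -40, -200, -1000, -5000]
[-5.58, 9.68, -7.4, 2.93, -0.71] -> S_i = Random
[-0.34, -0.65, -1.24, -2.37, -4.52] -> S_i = -0.34*1.91^i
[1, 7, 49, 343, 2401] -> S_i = 1*7^i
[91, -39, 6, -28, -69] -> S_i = Random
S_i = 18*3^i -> [18, 54, 162, 486, 1458]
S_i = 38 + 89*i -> [38, 127, 216, 305, 394]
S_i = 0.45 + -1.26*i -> [0.45, -0.81, -2.07, -3.33, -4.59]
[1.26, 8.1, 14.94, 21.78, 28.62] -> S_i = 1.26 + 6.84*i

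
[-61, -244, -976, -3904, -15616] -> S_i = -61*4^i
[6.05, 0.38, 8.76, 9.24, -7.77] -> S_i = Random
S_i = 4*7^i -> [4, 28, 196, 1372, 9604]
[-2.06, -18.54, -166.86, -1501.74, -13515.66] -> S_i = -2.06*9.00^i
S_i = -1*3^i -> [-1, -3, -9, -27, -81]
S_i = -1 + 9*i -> [-1, 8, 17, 26, 35]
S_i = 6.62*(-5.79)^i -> [6.62, -38.33, 221.93, -1284.97, 7439.99]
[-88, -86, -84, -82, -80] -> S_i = -88 + 2*i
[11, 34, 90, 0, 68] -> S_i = Random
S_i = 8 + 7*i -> [8, 15, 22, 29, 36]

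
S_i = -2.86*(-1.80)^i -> [-2.86, 5.15, -9.27, 16.68, -30.02]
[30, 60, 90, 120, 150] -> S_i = 30 + 30*i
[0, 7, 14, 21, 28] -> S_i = 0 + 7*i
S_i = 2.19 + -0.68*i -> [2.19, 1.51, 0.83, 0.15, -0.53]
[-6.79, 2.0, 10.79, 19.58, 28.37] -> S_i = -6.79 + 8.79*i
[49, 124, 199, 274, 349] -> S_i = 49 + 75*i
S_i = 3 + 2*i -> [3, 5, 7, 9, 11]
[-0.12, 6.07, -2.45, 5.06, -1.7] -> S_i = Random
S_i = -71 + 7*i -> [-71, -64, -57, -50, -43]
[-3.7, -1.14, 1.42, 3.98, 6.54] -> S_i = -3.70 + 2.56*i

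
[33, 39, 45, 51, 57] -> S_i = 33 + 6*i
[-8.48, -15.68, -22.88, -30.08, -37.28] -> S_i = -8.48 + -7.20*i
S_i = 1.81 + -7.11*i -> [1.81, -5.3, -12.41, -19.52, -26.63]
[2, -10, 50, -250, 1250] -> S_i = 2*-5^i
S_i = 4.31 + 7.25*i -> [4.31, 11.56, 18.81, 26.06, 33.31]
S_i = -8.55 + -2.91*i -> [-8.55, -11.46, -14.37, -17.28, -20.19]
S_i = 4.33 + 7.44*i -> [4.33, 11.77, 19.21, 26.65, 34.09]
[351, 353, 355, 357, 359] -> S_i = 351 + 2*i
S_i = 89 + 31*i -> [89, 120, 151, 182, 213]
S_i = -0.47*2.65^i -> [-0.47, -1.25, -3.3, -8.75, -23.18]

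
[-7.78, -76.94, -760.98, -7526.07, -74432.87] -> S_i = -7.78*9.89^i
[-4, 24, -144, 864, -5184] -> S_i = -4*-6^i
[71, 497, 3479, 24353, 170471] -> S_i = 71*7^i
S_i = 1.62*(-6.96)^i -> [1.62, -11.28, 78.48, -546.19, 3801.47]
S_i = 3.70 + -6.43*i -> [3.7, -2.73, -9.16, -15.59, -22.02]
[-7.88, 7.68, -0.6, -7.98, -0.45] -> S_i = Random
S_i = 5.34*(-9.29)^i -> [5.34, -49.61, 460.86, -4281.43, 39774.44]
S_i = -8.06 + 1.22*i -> [-8.06, -6.84, -5.62, -4.4, -3.18]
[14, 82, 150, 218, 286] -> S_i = 14 + 68*i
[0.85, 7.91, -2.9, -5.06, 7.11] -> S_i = Random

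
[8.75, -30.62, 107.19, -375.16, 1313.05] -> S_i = 8.75*(-3.50)^i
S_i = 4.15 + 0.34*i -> [4.15, 4.49, 4.83, 5.17, 5.51]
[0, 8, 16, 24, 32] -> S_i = 0 + 8*i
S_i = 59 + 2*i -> [59, 61, 63, 65, 67]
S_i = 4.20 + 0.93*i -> [4.2, 5.13, 6.06, 6.99, 7.92]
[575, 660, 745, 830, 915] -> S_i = 575 + 85*i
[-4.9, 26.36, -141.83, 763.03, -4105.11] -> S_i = -4.90*(-5.38)^i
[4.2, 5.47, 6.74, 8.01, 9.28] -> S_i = 4.20 + 1.27*i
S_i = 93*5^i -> [93, 465, 2325, 11625, 58125]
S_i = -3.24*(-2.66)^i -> [-3.24, 8.62, -22.92, 60.98, -162.21]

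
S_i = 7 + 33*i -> [7, 40, 73, 106, 139]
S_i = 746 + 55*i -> [746, 801, 856, 911, 966]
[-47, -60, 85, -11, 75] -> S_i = Random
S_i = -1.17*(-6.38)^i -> [-1.17, 7.46, -47.62, 303.84, -1938.51]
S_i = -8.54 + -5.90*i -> [-8.54, -14.44, -20.34, -26.24, -32.14]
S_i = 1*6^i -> [1, 6, 36, 216, 1296]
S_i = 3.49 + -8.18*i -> [3.49, -4.69, -12.87, -21.05, -29.23]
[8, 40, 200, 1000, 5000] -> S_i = 8*5^i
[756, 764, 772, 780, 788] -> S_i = 756 + 8*i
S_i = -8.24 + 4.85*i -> [-8.24, -3.39, 1.46, 6.31, 11.16]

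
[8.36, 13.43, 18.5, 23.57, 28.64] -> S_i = 8.36 + 5.07*i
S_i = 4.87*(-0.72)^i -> [4.87, -3.51, 2.52, -1.82, 1.31]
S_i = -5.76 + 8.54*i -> [-5.76, 2.78, 11.32, 19.86, 28.4]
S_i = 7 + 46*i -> [7, 53, 99, 145, 191]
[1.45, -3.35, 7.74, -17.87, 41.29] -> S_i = 1.45*(-2.31)^i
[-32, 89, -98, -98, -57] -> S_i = Random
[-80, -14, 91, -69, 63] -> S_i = Random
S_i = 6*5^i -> [6, 30, 150, 750, 3750]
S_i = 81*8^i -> [81, 648, 5184, 41472, 331776]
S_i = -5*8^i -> [-5, -40, -320, -2560, -20480]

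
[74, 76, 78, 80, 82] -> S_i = 74 + 2*i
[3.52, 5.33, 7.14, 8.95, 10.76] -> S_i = 3.52 + 1.81*i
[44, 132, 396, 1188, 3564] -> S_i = 44*3^i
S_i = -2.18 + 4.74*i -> [-2.18, 2.56, 7.3, 12.04, 16.78]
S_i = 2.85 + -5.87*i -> [2.85, -3.02, -8.89, -14.76, -20.63]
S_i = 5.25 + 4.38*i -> [5.25, 9.63, 14.01, 18.39, 22.77]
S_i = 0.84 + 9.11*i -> [0.84, 9.95, 19.06, 28.17, 37.28]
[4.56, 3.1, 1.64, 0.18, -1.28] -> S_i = 4.56 + -1.46*i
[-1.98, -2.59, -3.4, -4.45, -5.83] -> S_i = -1.98*1.31^i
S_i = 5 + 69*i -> [5, 74, 143, 212, 281]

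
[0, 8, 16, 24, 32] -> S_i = 0 + 8*i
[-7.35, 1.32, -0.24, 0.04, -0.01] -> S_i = -7.35*(-0.18)^i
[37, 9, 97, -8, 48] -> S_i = Random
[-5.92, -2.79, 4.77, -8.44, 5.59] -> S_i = Random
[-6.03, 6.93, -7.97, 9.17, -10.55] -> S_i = -6.03*(-1.15)^i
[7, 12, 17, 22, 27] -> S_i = 7 + 5*i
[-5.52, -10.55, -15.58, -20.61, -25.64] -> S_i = -5.52 + -5.03*i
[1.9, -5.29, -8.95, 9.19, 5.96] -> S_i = Random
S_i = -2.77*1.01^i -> [-2.77, -2.8, -2.83, -2.85, -2.88]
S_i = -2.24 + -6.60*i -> [-2.24, -8.84, -15.44, -22.04, -28.64]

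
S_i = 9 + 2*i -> [9, 11, 13, 15, 17]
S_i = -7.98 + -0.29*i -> [-7.98, -8.27, -8.56, -8.85, -9.14]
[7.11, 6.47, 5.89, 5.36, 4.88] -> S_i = 7.11*0.91^i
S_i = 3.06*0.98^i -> [3.06, 3.0, 2.94, 2.88, 2.82]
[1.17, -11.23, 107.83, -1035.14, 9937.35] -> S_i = 1.17*(-9.60)^i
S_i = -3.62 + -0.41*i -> [-3.62, -4.03, -4.44, -4.85, -5.26]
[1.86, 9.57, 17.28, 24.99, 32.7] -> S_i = 1.86 + 7.71*i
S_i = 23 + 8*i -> [23, 31, 39, 47, 55]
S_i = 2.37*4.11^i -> [2.37, 9.74, 40.03, 164.54, 676.26]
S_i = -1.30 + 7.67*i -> [-1.3, 6.37, 14.04, 21.71, 29.38]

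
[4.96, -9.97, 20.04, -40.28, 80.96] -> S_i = 4.96*(-2.01)^i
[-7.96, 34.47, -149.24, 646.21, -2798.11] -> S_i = -7.96*(-4.33)^i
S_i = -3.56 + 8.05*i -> [-3.56, 4.49, 12.54, 20.59, 28.64]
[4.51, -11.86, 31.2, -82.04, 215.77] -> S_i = 4.51*(-2.63)^i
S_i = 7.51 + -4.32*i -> [7.51, 3.19, -1.13, -5.45, -9.77]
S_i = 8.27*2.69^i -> [8.27, 22.25, 59.84, 160.98, 433.03]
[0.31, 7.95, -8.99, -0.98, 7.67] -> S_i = Random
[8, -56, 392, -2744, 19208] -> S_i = 8*-7^i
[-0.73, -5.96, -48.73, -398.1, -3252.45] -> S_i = -0.73*8.17^i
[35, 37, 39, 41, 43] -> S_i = 35 + 2*i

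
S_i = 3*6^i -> [3, 18, 108, 648, 3888]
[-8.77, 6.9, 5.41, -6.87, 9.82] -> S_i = Random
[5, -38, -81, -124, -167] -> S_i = 5 + -43*i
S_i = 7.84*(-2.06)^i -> [7.84, -16.15, 33.27, -68.54, 141.18]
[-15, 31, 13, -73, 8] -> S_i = Random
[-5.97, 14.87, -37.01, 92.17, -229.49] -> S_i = -5.97*(-2.49)^i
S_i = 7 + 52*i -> [7, 59, 111, 163, 215]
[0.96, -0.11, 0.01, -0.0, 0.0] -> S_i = 0.96*(-0.11)^i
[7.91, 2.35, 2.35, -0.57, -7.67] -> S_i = Random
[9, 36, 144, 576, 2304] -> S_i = 9*4^i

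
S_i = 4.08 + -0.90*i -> [4.08, 3.18, 2.28, 1.38, 0.48]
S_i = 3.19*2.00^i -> [3.19, 6.38, 12.76, 25.52, 51.04]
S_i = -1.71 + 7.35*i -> [-1.71, 5.64, 12.99, 20.34, 27.69]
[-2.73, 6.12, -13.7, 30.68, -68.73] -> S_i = -2.73*(-2.24)^i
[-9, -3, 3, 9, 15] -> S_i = -9 + 6*i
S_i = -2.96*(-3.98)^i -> [-2.96, 11.78, -46.89, 186.61, -742.72]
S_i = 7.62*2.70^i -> [7.62, 20.57, 55.55, 149.98, 404.96]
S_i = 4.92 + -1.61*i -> [4.92, 3.31, 1.7, 0.09, -1.52]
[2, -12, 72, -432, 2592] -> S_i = 2*-6^i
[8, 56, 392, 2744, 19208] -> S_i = 8*7^i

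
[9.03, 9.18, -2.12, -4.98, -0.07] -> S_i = Random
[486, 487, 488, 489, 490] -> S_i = 486 + 1*i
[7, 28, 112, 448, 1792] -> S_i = 7*4^i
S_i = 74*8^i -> [74, 592, 4736, 37888, 303104]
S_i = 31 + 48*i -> [31, 79, 127, 175, 223]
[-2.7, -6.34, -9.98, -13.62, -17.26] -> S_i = -2.70 + -3.64*i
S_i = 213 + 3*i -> [213, 216, 219, 222, 225]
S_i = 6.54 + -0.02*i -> [6.54, 6.52, 6.5, 6.48, 6.46]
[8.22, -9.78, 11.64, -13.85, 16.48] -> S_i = 8.22*(-1.19)^i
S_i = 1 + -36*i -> [1, -35, -71, -107, -143]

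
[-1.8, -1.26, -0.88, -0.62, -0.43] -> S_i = -1.80*0.70^i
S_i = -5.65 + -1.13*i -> [-5.65, -6.78, -7.91, -9.04, -10.17]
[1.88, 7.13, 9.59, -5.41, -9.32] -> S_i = Random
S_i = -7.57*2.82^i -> [-7.57, -21.35, -60.2, -169.76, -478.73]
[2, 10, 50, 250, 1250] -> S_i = 2*5^i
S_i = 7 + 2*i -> [7, 9, 11, 13, 15]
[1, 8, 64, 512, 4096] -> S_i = 1*8^i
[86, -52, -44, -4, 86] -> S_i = Random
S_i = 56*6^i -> [56, 336, 2016, 12096, 72576]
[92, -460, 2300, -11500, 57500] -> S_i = 92*-5^i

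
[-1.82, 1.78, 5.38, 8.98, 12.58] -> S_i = -1.82 + 3.60*i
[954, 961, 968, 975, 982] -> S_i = 954 + 7*i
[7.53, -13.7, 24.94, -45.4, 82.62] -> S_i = 7.53*(-1.82)^i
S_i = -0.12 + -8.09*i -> [-0.12, -8.21, -16.3, -24.39, -32.48]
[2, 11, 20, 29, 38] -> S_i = 2 + 9*i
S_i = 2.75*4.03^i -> [2.75, 11.08, 44.66, 179.99, 725.36]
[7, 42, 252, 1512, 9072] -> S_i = 7*6^i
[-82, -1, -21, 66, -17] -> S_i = Random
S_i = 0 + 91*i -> [0, 91, 182, 273, 364]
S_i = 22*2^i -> [22, 44, 88, 176, 352]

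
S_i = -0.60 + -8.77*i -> [-0.6, -9.37, -18.14, -26.91, -35.68]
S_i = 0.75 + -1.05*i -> [0.75, -0.3, -1.35, -2.4, -3.45]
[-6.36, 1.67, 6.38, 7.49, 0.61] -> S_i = Random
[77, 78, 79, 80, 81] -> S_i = 77 + 1*i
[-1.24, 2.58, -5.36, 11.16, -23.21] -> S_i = -1.24*(-2.08)^i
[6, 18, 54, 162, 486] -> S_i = 6*3^i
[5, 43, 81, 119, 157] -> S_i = 5 + 38*i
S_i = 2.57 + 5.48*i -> [2.57, 8.05, 13.53, 19.01, 24.49]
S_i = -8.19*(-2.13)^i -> [-8.19, 17.44, -37.16, 79.14, -168.58]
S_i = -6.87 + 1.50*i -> [-6.87, -5.37, -3.87, -2.37, -0.87]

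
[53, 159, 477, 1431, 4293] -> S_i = 53*3^i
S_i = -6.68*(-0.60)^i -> [-6.68, 4.01, -2.4, 1.44, -0.87]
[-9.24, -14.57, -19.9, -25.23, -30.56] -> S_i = -9.24 + -5.33*i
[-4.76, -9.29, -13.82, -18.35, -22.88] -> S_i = -4.76 + -4.53*i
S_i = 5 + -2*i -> [5, 3, 1, -1, -3]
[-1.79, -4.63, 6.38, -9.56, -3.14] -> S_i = Random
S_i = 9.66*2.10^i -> [9.66, 20.29, 42.6, 89.46, 187.87]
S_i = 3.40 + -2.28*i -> [3.4, 1.12, -1.16, -3.44, -5.72]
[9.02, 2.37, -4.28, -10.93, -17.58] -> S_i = 9.02 + -6.65*i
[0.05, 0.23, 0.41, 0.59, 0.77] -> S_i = 0.05 + 0.18*i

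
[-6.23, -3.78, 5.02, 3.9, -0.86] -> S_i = Random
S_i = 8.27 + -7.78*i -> [8.27, 0.49, -7.29, -15.07, -22.85]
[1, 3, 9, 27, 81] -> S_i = 1*3^i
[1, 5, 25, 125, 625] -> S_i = 1*5^i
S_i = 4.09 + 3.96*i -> [4.09, 8.05, 12.01, 15.97, 19.93]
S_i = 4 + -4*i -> [4, 0, -4, -8, -12]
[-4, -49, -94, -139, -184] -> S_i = -4 + -45*i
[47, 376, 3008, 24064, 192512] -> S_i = 47*8^i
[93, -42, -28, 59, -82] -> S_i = Random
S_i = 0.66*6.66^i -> [0.66, 4.4, 29.27, 194.97, 1298.5]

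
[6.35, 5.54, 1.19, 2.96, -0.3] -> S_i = Random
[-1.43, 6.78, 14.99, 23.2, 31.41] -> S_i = -1.43 + 8.21*i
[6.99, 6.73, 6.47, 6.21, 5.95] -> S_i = 6.99 + -0.26*i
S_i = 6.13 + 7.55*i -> [6.13, 13.68, 21.23, 28.78, 36.33]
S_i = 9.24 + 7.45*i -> [9.24, 16.69, 24.14, 31.59, 39.04]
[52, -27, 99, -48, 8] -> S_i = Random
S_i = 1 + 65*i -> [1, 66, 131, 196, 261]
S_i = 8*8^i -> [8, 64, 512, 4096, 32768]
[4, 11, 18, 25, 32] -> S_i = 4 + 7*i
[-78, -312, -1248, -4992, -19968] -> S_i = -78*4^i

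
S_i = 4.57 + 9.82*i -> [4.57, 14.39, 24.21, 34.03, 43.85]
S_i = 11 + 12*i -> [11, 23, 35, 47, 59]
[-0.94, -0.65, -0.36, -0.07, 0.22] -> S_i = -0.94 + 0.29*i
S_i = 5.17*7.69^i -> [5.17, 39.76, 305.73, 2351.09, 18079.89]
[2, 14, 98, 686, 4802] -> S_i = 2*7^i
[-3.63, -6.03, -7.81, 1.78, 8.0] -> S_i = Random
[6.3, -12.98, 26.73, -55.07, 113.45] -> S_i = 6.30*(-2.06)^i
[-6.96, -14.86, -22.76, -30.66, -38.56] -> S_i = -6.96 + -7.90*i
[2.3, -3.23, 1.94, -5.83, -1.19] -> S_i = Random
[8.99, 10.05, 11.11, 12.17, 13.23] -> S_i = 8.99 + 1.06*i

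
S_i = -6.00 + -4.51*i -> [-6.0, -10.51, -15.02, -19.53, -24.04]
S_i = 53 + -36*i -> [53, 17, -19, -55, -91]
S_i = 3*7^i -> [3, 21, 147, 1029, 7203]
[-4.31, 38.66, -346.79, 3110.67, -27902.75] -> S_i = -4.31*(-8.97)^i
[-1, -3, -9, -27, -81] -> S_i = -1*3^i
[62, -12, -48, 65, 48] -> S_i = Random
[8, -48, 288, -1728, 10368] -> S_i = 8*-6^i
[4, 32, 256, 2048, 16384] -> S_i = 4*8^i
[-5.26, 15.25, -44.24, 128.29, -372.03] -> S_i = -5.26*(-2.90)^i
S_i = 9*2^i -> [9, 18, 36, 72, 144]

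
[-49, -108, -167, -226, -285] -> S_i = -49 + -59*i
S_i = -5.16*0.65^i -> [-5.16, -3.35, -2.18, -1.42, -0.92]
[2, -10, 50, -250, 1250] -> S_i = 2*-5^i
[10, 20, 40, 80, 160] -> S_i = 10*2^i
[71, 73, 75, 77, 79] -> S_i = 71 + 2*i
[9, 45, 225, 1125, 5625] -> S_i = 9*5^i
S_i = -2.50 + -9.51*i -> [-2.5, -12.01, -21.52, -31.03, -40.54]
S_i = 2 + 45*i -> [2, 47, 92, 137, 182]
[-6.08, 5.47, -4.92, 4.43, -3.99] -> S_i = -6.08*(-0.90)^i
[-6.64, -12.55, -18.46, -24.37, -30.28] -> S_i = -6.64 + -5.91*i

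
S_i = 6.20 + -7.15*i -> [6.2, -0.95, -8.1, -15.25, -22.4]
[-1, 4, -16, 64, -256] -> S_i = -1*-4^i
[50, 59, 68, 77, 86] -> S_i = 50 + 9*i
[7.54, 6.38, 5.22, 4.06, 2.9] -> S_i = 7.54 + -1.16*i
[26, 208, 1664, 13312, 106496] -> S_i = 26*8^i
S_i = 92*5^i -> [92, 460, 2300, 11500, 57500]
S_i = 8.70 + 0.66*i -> [8.7, 9.36, 10.02, 10.68, 11.34]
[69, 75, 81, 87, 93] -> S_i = 69 + 6*i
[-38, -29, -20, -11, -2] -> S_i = -38 + 9*i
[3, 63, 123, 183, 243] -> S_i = 3 + 60*i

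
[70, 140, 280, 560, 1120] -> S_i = 70*2^i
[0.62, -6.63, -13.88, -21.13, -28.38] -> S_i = 0.62 + -7.25*i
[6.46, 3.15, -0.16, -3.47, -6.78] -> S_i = 6.46 + -3.31*i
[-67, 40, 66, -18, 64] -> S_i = Random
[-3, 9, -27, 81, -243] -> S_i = -3*-3^i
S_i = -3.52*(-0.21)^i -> [-3.52, 0.74, -0.16, 0.03, -0.01]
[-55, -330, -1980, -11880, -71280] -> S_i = -55*6^i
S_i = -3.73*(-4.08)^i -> [-3.73, 15.22, -62.09, 253.33, -1033.59]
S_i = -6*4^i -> [-6, -24, -96, -384, -1536]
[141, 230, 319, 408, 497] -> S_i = 141 + 89*i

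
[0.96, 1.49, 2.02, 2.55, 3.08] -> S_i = 0.96 + 0.53*i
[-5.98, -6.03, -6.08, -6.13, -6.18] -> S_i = -5.98 + -0.05*i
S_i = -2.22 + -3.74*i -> [-2.22, -5.96, -9.7, -13.44, -17.18]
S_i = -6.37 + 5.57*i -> [-6.37, -0.8, 4.77, 10.34, 15.91]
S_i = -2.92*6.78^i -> [-2.92, -19.8, -134.23, -910.06, -6170.23]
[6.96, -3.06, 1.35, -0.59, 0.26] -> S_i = 6.96*(-0.44)^i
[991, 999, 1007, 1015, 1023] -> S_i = 991 + 8*i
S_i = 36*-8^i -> [36, -288, 2304, -18432, 147456]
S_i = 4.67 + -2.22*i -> [4.67, 2.45, 0.23, -1.99, -4.21]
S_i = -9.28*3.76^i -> [-9.28, -34.89, -131.2, -493.3, -1854.81]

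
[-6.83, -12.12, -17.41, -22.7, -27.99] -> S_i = -6.83 + -5.29*i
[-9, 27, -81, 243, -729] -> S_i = -9*-3^i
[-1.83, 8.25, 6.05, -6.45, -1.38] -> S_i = Random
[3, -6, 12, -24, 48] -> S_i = 3*-2^i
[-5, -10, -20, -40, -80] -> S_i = -5*2^i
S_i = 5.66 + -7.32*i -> [5.66, -1.66, -8.98, -16.3, -23.62]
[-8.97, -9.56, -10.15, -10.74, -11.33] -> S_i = -8.97 + -0.59*i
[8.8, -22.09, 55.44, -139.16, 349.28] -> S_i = 8.80*(-2.51)^i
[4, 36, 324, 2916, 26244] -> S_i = 4*9^i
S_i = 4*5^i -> [4, 20, 100, 500, 2500]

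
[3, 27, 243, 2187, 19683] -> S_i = 3*9^i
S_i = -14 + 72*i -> [-14, 58, 130, 202, 274]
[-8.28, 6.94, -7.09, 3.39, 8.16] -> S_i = Random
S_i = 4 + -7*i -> [4, -3, -10, -17, -24]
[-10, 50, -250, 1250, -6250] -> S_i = -10*-5^i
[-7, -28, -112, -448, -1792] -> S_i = -7*4^i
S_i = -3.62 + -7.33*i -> [-3.62, -10.95, -18.28, -25.61, -32.94]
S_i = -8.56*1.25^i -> [-8.56, -10.7, -13.38, -16.72, -20.9]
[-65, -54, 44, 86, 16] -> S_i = Random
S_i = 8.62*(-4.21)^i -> [8.62, -36.29, 152.78, -643.21, 2707.92]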